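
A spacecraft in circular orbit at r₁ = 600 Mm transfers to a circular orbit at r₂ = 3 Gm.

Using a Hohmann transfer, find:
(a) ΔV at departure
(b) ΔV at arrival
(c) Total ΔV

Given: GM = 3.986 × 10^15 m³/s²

Convert to SI: r₁ = 600 Mm = 6e+08 m; r₂ = 3 Gm = 3e+09 m.
Transfer semi-major axis: a_t = (r₁ + r₂)/2 = (6e+08 + 3e+09)/2 = 1.8e+09 m.
Circular speeds: v₁ = √(GM/r₁) = 2577.47 m/s, v₂ = √(GM/r₂) = 1152.68 m/s.
Transfer speeds (vis-viva v² = GM(2/r − 1/a_t)): v₁ᵗ = 3327.49 m/s, v₂ᵗ = 665.499 m/s.
(a) ΔV₁ = |v₁ᵗ − v₁| ≈ 750 m/s = 750 m/s.
(b) ΔV₂ = |v₂ − v₂ᵗ| ≈ 487.2 m/s = 487.2 m/s.
(c) ΔV_total = ΔV₁ + ΔV₂ ≈ 1237 m/s = 1.237 km/s.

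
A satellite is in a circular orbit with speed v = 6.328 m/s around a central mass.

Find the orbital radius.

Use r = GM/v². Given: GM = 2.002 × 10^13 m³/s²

For a circular orbit, v² = GM / r, so r = GM / v².
r = 2.002e+13 / (6.328)² m ≈ 5e+11 m = 500 Gm.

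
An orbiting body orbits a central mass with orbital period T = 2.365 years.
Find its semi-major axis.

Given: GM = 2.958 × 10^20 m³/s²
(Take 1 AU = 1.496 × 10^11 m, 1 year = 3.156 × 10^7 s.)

Convert to SI: T = 2.365 years = 7.46394e+07 s.
Invert Kepler's third law: a = (GM · T² / (4π²))^(1/3).
Substituting T = 7.46394e+07 s and GM = 2.958e+20 m³/s²:
a = (2.958e+20 · (7.46394e+07)² / (4π²))^(1/3) m
a ≈ 3.469e+11 m = 2.319 AU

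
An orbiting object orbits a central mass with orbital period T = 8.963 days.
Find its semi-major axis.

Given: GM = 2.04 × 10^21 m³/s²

Convert to SI: T = 8.963 days = 774403 s.
Invert Kepler's third law: a = (GM · T² / (4π²))^(1/3).
Substituting T = 774403 s and GM = 2.04e+21 m³/s²:
a = (2.04e+21 · (774403)² / (4π²))^(1/3) m
a ≈ 3.141e+10 m = 3.141 × 10^10 m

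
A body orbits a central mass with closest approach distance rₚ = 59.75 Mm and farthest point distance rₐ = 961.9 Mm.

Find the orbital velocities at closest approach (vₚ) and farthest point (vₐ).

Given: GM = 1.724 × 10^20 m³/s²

Convert to SI: rₚ = 59.75 Mm = 5.975e+07 m; rₐ = 961.9 Mm = 9.619e+08 m.
Use the vis-viva equation v² = GM(2/r − 1/a) with a = (rₚ + rₐ)/2 = (5.975e+07 + 9.619e+08)/2 = 5.10825e+08 m.
vₚ = √(GM · (2/rₚ − 1/a)) = √(1.724e+20 · (2/5.975e+07 − 1/5.10825e+08)) m/s ≈ 2.331e+06 m/s = 2331 km/s.
vₐ = √(GM · (2/rₐ − 1/a)) = √(1.724e+20 · (2/9.619e+08 − 1/5.10825e+08)) m/s ≈ 1.448e+05 m/s = 144.8 km/s.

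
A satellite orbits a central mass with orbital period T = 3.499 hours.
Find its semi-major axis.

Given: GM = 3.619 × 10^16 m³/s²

Convert to SI: T = 3.499 hours = 12596.4 s.
Invert Kepler's third law: a = (GM · T² / (4π²))^(1/3).
Substituting T = 12596.4 s and GM = 3.619e+16 m³/s²:
a = (3.619e+16 · (12596.4)² / (4π²))^(1/3) m
a ≈ 5.259e+07 m = 5.259 × 10^7 m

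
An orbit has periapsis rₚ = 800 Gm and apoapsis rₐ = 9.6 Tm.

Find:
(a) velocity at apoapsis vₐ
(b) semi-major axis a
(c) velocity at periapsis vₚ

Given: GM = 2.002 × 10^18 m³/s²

Convert to SI: rₚ = 800 Gm = 8e+11 m; rₐ = 9.6 Tm = 9.6e+12 m.
(a) With a = (rₚ + rₐ)/2 = 5.2e+12 m, vₐ = √(GM (2/rₐ − 1/a)) = √(2.002e+18 · (2/9.6e+12 − 1/5.2e+12)) m/s ≈ 179.1 m/s
(b) a = (rₚ + rₐ)/2 = (8e+11 + 9.6e+12)/2 ≈ 5.2e+12 m
(c) With a = (rₚ + rₐ)/2 = 5.2e+12 m, vₚ = √(GM (2/rₚ − 1/a)) = √(2.002e+18 · (2/8e+11 − 1/5.2e+12)) m/s ≈ 2149 m/s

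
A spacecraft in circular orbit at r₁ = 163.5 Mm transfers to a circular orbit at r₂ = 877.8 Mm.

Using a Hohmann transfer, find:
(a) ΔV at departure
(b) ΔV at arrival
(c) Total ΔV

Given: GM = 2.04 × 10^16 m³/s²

Convert to SI: r₁ = 163.5 Mm = 1.635e+08 m; r₂ = 877.8 Mm = 8.778e+08 m.
Transfer semi-major axis: a_t = (r₁ + r₂)/2 = (1.635e+08 + 8.778e+08)/2 = 5.2065e+08 m.
Circular speeds: v₁ = √(GM/r₁) = 11170.1 m/s, v₂ = √(GM/r₂) = 4820.78 m/s.
Transfer speeds (vis-viva v² = GM(2/r − 1/a_t)): v₁ᵗ = 14503.8 m/s, v₂ᵗ = 2701.49 m/s.
(a) ΔV₁ = |v₁ᵗ − v₁| ≈ 3334 m/s = 3.334 km/s.
(b) ΔV₂ = |v₂ − v₂ᵗ| ≈ 2119 m/s = 2.119 km/s.
(c) ΔV_total = ΔV₁ + ΔV₂ ≈ 5453 m/s = 5.453 km/s.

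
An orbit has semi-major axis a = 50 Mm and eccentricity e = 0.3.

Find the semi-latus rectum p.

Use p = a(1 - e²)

Convert to SI: a = 50 Mm = 5e+07 m.
p = a (1 − e²).
p = 5e+07 · (1 − (0.3)²) = 5e+07 · 0.91 ≈ 4.55e+07 m = 45.5 Mm.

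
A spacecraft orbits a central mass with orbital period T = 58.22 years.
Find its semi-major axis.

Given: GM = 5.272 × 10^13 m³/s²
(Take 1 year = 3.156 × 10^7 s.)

Convert to SI: T = 58.22 years = 1.83742e+09 s.
Invert Kepler's third law: a = (GM · T² / (4π²))^(1/3).
Substituting T = 1.83742e+09 s and GM = 5.272e+13 m³/s²:
a = (5.272e+13 · (1.83742e+09)² / (4π²))^(1/3) m
a ≈ 1.652e+10 m = 16.52 Gm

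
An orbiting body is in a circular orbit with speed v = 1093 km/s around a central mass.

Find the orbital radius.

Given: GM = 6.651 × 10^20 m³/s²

Convert to SI: v = 1093 km/s = 1.093e+06 m/s.
For a circular orbit, v² = GM / r, so r = GM / v².
r = 6.651e+20 / (1.093e+06)² m ≈ 5.567e+08 m = 556.7 Mm.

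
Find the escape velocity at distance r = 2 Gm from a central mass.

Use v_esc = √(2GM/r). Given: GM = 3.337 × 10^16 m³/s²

Convert to SI: r = 2 Gm = 2e+09 m.
Escape velocity comes from setting total energy to zero: ½v² − GM/r = 0 ⇒ v_esc = √(2GM / r).
v_esc = √(2 · 3.337e+16 / 2e+09) m/s ≈ 5777 m/s = 5.777 km/s.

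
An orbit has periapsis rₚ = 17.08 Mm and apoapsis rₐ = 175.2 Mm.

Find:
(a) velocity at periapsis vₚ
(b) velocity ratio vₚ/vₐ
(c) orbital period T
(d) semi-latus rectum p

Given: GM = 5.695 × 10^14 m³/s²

Convert to SI: rₚ = 17.08 Mm = 1.708e+07 m; rₐ = 175.2 Mm = 1.752e+08 m.
(a) With a = (rₚ + rₐ)/2 = 9.614e+07 m, vₚ = √(GM (2/rₚ − 1/a)) = √(5.695e+14 · (2/1.708e+07 − 1/9.614e+07)) m/s ≈ 7795 m/s
(b) Conservation of angular momentum (rₚvₚ = rₐvₐ) gives vₚ/vₐ = rₐ/rₚ = 1.752e+08/1.708e+07 ≈ 10.26
(c) With a = (rₚ + rₐ)/2 = 9.614e+07 m, T = 2π √(a³/GM) = 2π √((9.614e+07)³/5.695e+14) s ≈ 2.482e+05 s
(d) From a = (rₚ + rₐ)/2 = 9.614e+07 m and e = (rₐ − rₚ)/(rₐ + rₚ) = 0.822342, p = a(1 − e²) = 9.614e+07 · (1 − (0.822342)²) ≈ 3.113e+07 m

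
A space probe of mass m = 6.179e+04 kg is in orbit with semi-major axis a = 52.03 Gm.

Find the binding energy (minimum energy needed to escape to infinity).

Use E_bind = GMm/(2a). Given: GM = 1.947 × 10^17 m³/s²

Convert to SI: a = 52.03 Gm = 5.203e+10 m.
Total orbital energy is E = −GMm/(2a); binding energy is E_bind = −E = GMm/(2a).
E_bind = 1.947e+17 · 6.179e+04 / (2 · 5.203e+10) J ≈ 1.156e+11 J = 115.6 GJ.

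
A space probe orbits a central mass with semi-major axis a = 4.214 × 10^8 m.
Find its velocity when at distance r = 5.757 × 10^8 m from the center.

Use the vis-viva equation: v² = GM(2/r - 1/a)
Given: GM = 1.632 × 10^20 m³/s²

Vis-viva: v = √(GM · (2/r − 1/a)).
2/r − 1/a = 2/5.757e+08 − 1/4.214e+08 = 1.10099e-09 m⁻¹.
v = √(1.632e+20 · 1.10099e-09) m/s ≈ 4.239e+05 m/s = 423.9 km/s.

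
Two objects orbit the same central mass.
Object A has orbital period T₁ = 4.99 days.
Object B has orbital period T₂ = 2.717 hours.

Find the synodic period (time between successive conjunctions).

Convert to SI: T₁ = 4.99 days = 431136 s; T₂ = 2.717 hours = 9781.2 s.
T_syn = |T₁ · T₂ / (T₁ − T₂)|.
T_syn = |431136 · 9781.2 / (431136 − 9781.2)| s ≈ 1.001e+04 s = 2.78 hours.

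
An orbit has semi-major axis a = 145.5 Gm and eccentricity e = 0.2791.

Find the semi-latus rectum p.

Convert to SI: a = 145.5 Gm = 1.455e+11 m.
p = a (1 − e²).
p = 1.455e+11 · (1 − (0.2791)²) = 1.455e+11 · 0.922103 ≈ 1.342e+11 m = 134.2 Gm.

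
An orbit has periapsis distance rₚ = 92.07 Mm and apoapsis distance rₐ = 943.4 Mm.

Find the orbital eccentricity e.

Convert to SI: rₚ = 92.07 Mm = 9.207e+07 m; rₐ = 943.4 Mm = 9.434e+08 m.
e = (rₐ − rₚ) / (rₐ + rₚ).
e = (9.434e+08 − 9.207e+07) / (9.434e+08 + 9.207e+07) = 8.5133e+08 / 1.03547e+09 ≈ 0.8222.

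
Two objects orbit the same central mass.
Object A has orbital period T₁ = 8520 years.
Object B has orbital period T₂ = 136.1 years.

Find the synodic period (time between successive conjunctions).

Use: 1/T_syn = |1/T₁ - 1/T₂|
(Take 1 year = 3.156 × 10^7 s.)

Convert to SI: T₁ = 8520 years = 2.68891e+11 s; T₂ = 136.1 years = 4.29532e+09 s.
T_syn = |T₁ · T₂ / (T₁ − T₂)|.
T_syn = |2.68891e+11 · 4.29532e+09 / (2.68891e+11 − 4.29532e+09)| s ≈ 4.365e+09 s = 138.3 years.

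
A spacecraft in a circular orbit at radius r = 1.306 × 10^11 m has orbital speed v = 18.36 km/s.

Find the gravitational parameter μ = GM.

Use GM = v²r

Convert to SI: v = 18.36 km/s = 18360 m/s.
For a circular orbit v² = GM/r, so GM = v² · r.
GM = (18360)² · 1.306e+11 m³/s² ≈ 4.402e+19 m³/s² = 4.402 × 10^19 m³/s².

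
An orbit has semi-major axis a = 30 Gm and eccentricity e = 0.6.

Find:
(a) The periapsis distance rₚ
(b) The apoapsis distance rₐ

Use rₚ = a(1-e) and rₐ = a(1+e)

Convert to SI: a = 30 Gm = 3e+10 m.
(a) rₚ = a(1 − e) = 3e+10 · (1 − 0.6) = 3e+10 · 0.4 ≈ 1.2e+10 m = 12 Gm.
(b) rₐ = a(1 + e) = 3e+10 · (1 + 0.6) = 3e+10 · 1.6 ≈ 4.8e+10 m = 48 Gm.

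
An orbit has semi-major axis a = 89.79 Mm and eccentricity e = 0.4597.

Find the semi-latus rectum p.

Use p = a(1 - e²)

Convert to SI: a = 89.79 Mm = 8.979e+07 m.
p = a (1 − e²).
p = 8.979e+07 · (1 − (0.4597)²) = 8.979e+07 · 0.788676 ≈ 7.082e+07 m = 70.82 Mm.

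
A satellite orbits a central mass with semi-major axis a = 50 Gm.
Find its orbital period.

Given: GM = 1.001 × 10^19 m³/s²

Convert to SI: a = 50 Gm = 5e+10 m.
Kepler's third law: T = 2π √(a³ / GM).
Substituting a = 5e+10 m and GM = 1.001e+19 m³/s²:
T = 2π √((5e+10)³ / 1.001e+19) s
T ≈ 2.22e+07 s = 257 days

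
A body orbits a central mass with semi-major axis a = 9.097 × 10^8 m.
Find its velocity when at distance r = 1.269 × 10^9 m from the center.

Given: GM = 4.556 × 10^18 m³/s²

Vis-viva: v = √(GM · (2/r − 1/a)).
2/r − 1/a = 2/1.269e+09 − 1/9.097e+08 = 4.76781e-10 m⁻¹.
v = √(4.556e+18 · 4.76781e-10) m/s ≈ 4.661e+04 m/s = 46.61 km/s.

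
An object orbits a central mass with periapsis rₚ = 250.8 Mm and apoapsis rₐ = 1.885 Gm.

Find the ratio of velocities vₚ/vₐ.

Convert to SI: rₚ = 250.8 Mm = 2.508e+08 m; rₐ = 1.885 Gm = 1.885e+09 m.
Conservation of angular momentum gives rₚvₚ = rₐvₐ, so vₚ/vₐ = rₐ/rₚ.
vₚ/vₐ = 1.885e+09 / 2.508e+08 ≈ 7.516.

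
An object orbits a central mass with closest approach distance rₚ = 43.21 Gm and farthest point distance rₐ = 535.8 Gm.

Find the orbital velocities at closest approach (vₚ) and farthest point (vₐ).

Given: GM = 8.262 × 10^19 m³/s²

Convert to SI: rₚ = 43.21 Gm = 4.321e+10 m; rₐ = 535.8 Gm = 5.358e+11 m.
Use the vis-viva equation v² = GM(2/r − 1/a) with a = (rₚ + rₐ)/2 = (4.321e+10 + 5.358e+11)/2 = 2.89505e+11 m.
vₚ = √(GM · (2/rₚ − 1/a)) = √(8.262e+19 · (2/4.321e+10 − 1/2.89505e+11)) m/s ≈ 5.949e+04 m/s = 59.49 km/s.
vₐ = √(GM · (2/rₐ − 1/a)) = √(8.262e+19 · (2/5.358e+11 − 1/2.89505e+11)) m/s ≈ 4797 m/s = 4.797 km/s.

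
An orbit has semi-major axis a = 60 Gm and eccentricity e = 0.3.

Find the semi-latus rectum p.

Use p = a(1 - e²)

Convert to SI: a = 60 Gm = 6e+10 m.
p = a (1 − e²).
p = 6e+10 · (1 − (0.3)²) = 6e+10 · 0.91 ≈ 5.46e+10 m = 54.6 Gm.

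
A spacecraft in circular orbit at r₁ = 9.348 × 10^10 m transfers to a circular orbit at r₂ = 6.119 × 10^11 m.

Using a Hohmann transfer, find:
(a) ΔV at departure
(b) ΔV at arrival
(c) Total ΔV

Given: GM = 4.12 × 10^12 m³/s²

Transfer semi-major axis: a_t = (r₁ + r₂)/2 = (9.348e+10 + 6.119e+11)/2 = 3.5269e+11 m.
Circular speeds: v₁ = √(GM/r₁) = 6.63879 m/s, v₂ = √(GM/r₂) = 2.59483 m/s.
Transfer speeds (vis-viva v² = GM(2/r − 1/a_t)): v₁ᵗ = 8.74446 m/s, v₂ᵗ = 1.33589 m/s.
(a) ΔV₁ = |v₁ᵗ − v₁| ≈ 2.106 m/s = 2.106 m/s.
(b) ΔV₂ = |v₂ − v₂ᵗ| ≈ 1.259 m/s = 1.259 m/s.
(c) ΔV_total = ΔV₁ + ΔV₂ ≈ 3.365 m/s = 3.365 m/s.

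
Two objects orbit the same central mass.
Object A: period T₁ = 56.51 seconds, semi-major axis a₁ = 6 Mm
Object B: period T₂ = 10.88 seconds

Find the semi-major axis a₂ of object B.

Convert to SI: a₁ = 6 Mm = 6e+06 m.
Kepler's third law: (T₁/T₂)² = (a₁/a₂)³ ⇒ a₂ = a₁ · (T₂/T₁)^(2/3).
T₂/T₁ = 10.88 / 56.51 = 0.192532.
a₂ = 6e+06 · (0.192532)^(2/3) m ≈ 2.001e+06 m = 2.001 Mm.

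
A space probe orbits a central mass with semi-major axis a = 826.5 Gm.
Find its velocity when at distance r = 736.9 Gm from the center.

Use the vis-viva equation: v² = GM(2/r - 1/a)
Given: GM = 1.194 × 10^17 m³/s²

Convert to SI: a = 826.5 Gm = 8.265e+11 m; r = 736.9 Gm = 7.369e+11 m.
Vis-viva: v = √(GM · (2/r − 1/a)).
2/r − 1/a = 2/7.369e+11 − 1/8.265e+11 = 1.50415e-12 m⁻¹.
v = √(1.194e+17 · 1.50415e-12) m/s ≈ 423.8 m/s = 423.8 m/s.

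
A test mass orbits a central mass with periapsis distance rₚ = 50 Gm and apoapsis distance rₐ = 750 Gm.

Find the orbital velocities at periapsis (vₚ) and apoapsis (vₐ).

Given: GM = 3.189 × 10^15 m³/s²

Convert to SI: rₚ = 50 Gm = 5e+10 m; rₐ = 750 Gm = 7.5e+11 m.
Use the vis-viva equation v² = GM(2/r − 1/a) with a = (rₚ + rₐ)/2 = (5e+10 + 7.5e+11)/2 = 4e+11 m.
vₚ = √(GM · (2/rₚ − 1/a)) = √(3.189e+15 · (2/5e+10 − 1/4e+11)) m/s ≈ 345.8 m/s = 345.8 m/s.
vₐ = √(GM · (2/rₐ − 1/a)) = √(3.189e+15 · (2/7.5e+11 − 1/4e+11)) m/s ≈ 23.05 m/s = 23.05 m/s.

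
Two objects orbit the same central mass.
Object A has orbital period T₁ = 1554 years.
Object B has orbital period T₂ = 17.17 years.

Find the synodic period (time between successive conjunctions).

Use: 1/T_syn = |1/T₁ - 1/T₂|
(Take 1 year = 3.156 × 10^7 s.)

Convert to SI: T₁ = 1554 years = 4.90442e+10 s; T₂ = 17.17 years = 5.41885e+08 s.
T_syn = |T₁ · T₂ / (T₁ − T₂)|.
T_syn = |4.90442e+10 · 5.41885e+08 / (4.90442e+10 − 5.41885e+08)| s ≈ 5.479e+08 s = 17.36 years.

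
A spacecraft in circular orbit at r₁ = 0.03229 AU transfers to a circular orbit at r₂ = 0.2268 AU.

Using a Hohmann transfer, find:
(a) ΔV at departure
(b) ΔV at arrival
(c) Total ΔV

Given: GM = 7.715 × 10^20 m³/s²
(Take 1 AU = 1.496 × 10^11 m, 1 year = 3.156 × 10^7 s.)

Convert to SI: r₁ = 0.03229 AU = 4.83058e+09 m; r₂ = 0.2268 AU = 3.39293e+10 m.
Transfer semi-major axis: a_t = (r₁ + r₂)/2 = (4.83058e+09 + 3.39293e+10)/2 = 1.93799e+10 m.
Circular speeds: v₁ = √(GM/r₁) = 399639 m/s, v₂ = √(GM/r₂) = 150793 m/s.
Transfer speeds (vis-viva v² = GM(2/r − 1/a_t)): v₁ᵗ = 528785 m/s, v₂ᵗ = 75284.3 m/s.
(a) ΔV₁ = |v₁ᵗ − v₁| ≈ 1.291e+05 m/s = 27.24 AU/year.
(b) ΔV₂ = |v₂ − v₂ᵗ| ≈ 7.551e+04 m/s = 15.93 AU/year.
(c) ΔV_total = ΔV₁ + ΔV₂ ≈ 2.047e+05 m/s = 43.17 AU/year.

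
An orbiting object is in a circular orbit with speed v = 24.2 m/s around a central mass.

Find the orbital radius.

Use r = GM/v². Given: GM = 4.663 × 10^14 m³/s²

For a circular orbit, v² = GM / r, so r = GM / v².
r = 4.663e+14 / (24.2)² m ≈ 7.962e+11 m = 7.962 × 10^11 m.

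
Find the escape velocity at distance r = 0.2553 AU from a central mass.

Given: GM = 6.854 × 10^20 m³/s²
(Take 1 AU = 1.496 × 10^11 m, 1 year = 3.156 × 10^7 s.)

Convert to SI: r = 0.2553 AU = 3.81929e+10 m.
Escape velocity comes from setting total energy to zero: ½v² − GM/r = 0 ⇒ v_esc = √(2GM / r).
v_esc = √(2 · 6.854e+20 / 3.81929e+10) m/s ≈ 1.895e+05 m/s = 39.97 AU/year.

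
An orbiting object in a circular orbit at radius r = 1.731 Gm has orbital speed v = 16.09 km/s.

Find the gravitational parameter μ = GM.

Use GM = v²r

Convert to SI: r = 1.731 Gm = 1.731e+09 m; v = 16.09 km/s = 16090 m/s.
For a circular orbit v² = GM/r, so GM = v² · r.
GM = (16090)² · 1.731e+09 m³/s² ≈ 4.481e+17 m³/s² = 4.481 × 10^17 m³/s².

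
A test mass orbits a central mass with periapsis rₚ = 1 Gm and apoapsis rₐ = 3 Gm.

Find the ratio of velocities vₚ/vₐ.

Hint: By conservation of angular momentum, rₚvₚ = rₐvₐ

Convert to SI: rₚ = 1 Gm = 1e+09 m; rₐ = 3 Gm = 3e+09 m.
Conservation of angular momentum gives rₚvₚ = rₐvₐ, so vₚ/vₐ = rₐ/rₚ.
vₚ/vₐ = 3e+09 / 1e+09 ≈ 3.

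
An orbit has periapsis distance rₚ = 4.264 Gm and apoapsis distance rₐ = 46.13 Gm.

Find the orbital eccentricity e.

Convert to SI: rₚ = 4.264 Gm = 4.264e+09 m; rₐ = 46.13 Gm = 4.613e+10 m.
e = (rₐ − rₚ) / (rₐ + rₚ).
e = (4.613e+10 − 4.264e+09) / (4.613e+10 + 4.264e+09) = 4.1866e+10 / 5.0394e+10 ≈ 0.8308.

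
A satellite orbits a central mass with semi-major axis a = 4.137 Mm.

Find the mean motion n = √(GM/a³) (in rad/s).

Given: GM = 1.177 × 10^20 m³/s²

Convert to SI: a = 4.137 Mm = 4.137e+06 m.
n = √(GM / a³).
n = √(1.177e+20 / (4.137e+06)³) rad/s ≈ 1.289 rad/s.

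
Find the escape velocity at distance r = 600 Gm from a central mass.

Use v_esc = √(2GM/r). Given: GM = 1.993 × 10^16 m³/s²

Convert to SI: r = 600 Gm = 6e+11 m.
Escape velocity comes from setting total energy to zero: ½v² − GM/r = 0 ⇒ v_esc = √(2GM / r).
v_esc = √(2 · 1.993e+16 / 6e+11) m/s ≈ 257.7 m/s = 257.7 m/s.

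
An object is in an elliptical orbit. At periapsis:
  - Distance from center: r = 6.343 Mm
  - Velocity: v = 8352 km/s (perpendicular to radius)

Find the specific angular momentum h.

Convert to SI: r = 6.343 Mm = 6.343e+06 m; v = 8352 km/s = 8.352e+06 m/s.
With v perpendicular to r, h = r · v.
h = 6.343e+06 · 8.352e+06 m²/s ≈ 5.298e+13 m²/s.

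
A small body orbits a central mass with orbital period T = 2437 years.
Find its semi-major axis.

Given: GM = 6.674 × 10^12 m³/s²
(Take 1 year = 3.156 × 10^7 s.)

Convert to SI: T = 2437 years = 7.69117e+10 s.
Invert Kepler's third law: a = (GM · T² / (4π²))^(1/3).
Substituting T = 7.69117e+10 s and GM = 6.674e+12 m³/s²:
a = (6.674e+12 · (7.69117e+10)² / (4π²))^(1/3) m
a ≈ 1e+11 m = 100 Gm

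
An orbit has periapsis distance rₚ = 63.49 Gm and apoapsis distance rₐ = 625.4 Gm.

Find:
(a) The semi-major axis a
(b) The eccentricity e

Convert to SI: rₚ = 63.49 Gm = 6.349e+10 m; rₐ = 625.4 Gm = 6.254e+11 m.
(a) a = (rₚ + rₐ) / 2 = (6.349e+10 + 6.254e+11) / 2 ≈ 3.444e+11 m = 344.4 Gm.
(b) e = (rₐ − rₚ) / (rₐ + rₚ) = (6.254e+11 − 6.349e+10) / (6.254e+11 + 6.349e+10) ≈ 0.8157.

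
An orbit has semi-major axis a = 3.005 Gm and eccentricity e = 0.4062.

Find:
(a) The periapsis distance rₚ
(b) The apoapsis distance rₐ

Convert to SI: a = 3.005 Gm = 3.005e+09 m.
(a) rₚ = a(1 − e) = 3.005e+09 · (1 − 0.4062) = 3.005e+09 · 0.5938 ≈ 1.784e+09 m = 1.784 Gm.
(b) rₐ = a(1 + e) = 3.005e+09 · (1 + 0.4062) = 3.005e+09 · 1.4062 ≈ 4.226e+09 m = 4.226 Gm.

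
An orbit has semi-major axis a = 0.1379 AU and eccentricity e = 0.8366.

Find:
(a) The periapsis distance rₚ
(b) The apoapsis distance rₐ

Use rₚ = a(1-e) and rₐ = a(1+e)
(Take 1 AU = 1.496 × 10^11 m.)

Convert to SI: a = 0.1379 AU = 2.06298e+10 m.
(a) rₚ = a(1 − e) = 2.06298e+10 · (1 − 0.8366) = 2.06298e+10 · 0.1634 ≈ 3.371e+09 m = 0.02253 AU.
(b) rₐ = a(1 + e) = 2.06298e+10 · (1 + 0.8366) = 2.06298e+10 · 1.8366 ≈ 3.789e+10 m = 0.2533 AU.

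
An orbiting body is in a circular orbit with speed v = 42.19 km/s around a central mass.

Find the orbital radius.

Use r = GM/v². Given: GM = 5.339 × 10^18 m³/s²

Convert to SI: v = 42.19 km/s = 42190 m/s.
For a circular orbit, v² = GM / r, so r = GM / v².
r = 5.339e+18 / (42190)² m ≈ 2.999e+09 m = 2.999 Gm.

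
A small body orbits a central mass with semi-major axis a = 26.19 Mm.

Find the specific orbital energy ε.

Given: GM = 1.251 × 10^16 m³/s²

Convert to SI: a = 26.19 Mm = 2.619e+07 m.
ε = −GM / (2a).
ε = −1.251e+16 / (2 · 2.619e+07) J/kg ≈ -2.388e+08 J/kg = -238.8 MJ/kg.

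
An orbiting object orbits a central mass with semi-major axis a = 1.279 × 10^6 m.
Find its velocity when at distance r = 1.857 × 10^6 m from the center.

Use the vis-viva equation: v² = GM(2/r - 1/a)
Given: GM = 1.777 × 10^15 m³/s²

Vis-viva: v = √(GM · (2/r − 1/a)).
2/r − 1/a = 2/1.857e+06 − 1/1.279e+06 = 2.95145e-07 m⁻¹.
v = √(1.777e+15 · 2.95145e-07) m/s ≈ 2.29e+04 m/s = 22.9 km/s.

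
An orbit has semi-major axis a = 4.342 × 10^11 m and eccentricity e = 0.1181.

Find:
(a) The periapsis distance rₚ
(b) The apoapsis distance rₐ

(a) rₚ = a(1 − e) = 4.342e+11 · (1 − 0.1181) = 4.342e+11 · 0.8819 ≈ 3.829e+11 m = 3.829 × 10^11 m.
(b) rₐ = a(1 + e) = 4.342e+11 · (1 + 0.1181) = 4.342e+11 · 1.1181 ≈ 4.855e+11 m = 4.855 × 10^11 m.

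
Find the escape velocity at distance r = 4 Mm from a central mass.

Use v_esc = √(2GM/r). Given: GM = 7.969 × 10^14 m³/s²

Convert to SI: r = 4 Mm = 4e+06 m.
Escape velocity comes from setting total energy to zero: ½v² − GM/r = 0 ⇒ v_esc = √(2GM / r).
v_esc = √(2 · 7.969e+14 / 4e+06) m/s ≈ 1.996e+04 m/s = 19.96 km/s.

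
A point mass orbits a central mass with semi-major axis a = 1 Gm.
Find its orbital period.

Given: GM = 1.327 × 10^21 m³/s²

Convert to SI: a = 1 Gm = 1e+09 m.
Kepler's third law: T = 2π √(a³ / GM).
Substituting a = 1e+09 m and GM = 1.327e+21 m³/s²:
T = 2π √((1e+09)³ / 1.327e+21) s
T ≈ 5454 s = 1.515 hours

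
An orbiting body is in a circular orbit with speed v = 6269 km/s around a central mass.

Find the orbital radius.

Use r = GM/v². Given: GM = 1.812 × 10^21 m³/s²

Convert to SI: v = 6269 km/s = 6.269e+06 m/s.
For a circular orbit, v² = GM / r, so r = GM / v².
r = 1.812e+21 / (6.269e+06)² m ≈ 4.611e+07 m = 4.611 × 10^7 m.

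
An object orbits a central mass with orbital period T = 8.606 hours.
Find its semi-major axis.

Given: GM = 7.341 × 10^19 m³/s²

Convert to SI: T = 8.606 hours = 30981.6 s.
Invert Kepler's third law: a = (GM · T² / (4π²))^(1/3).
Substituting T = 30981.6 s and GM = 7.341e+19 m³/s²:
a = (7.341e+19 · (30981.6)² / (4π²))^(1/3) m
a ≈ 1.213e+09 m = 1.213 Gm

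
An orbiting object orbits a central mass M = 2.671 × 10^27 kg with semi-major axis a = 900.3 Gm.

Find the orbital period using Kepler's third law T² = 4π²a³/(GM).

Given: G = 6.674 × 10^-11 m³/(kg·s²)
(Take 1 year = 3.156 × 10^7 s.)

Convert to SI: a = 900.3 Gm = 9.003e+11 m.
GM = G · M = 6.674e-11 · 2.671e+27 = 1.78263e+17 m³/s².
Kepler's third law: T = 2π √(a³ / GM).
Substituting a = 9.003e+11 m and GM = 1.78263e+17 m³/s²:
T = 2π √((9.003e+11)³ / 1.78263e+17) s
T ≈ 1.271e+10 s = 402.8 years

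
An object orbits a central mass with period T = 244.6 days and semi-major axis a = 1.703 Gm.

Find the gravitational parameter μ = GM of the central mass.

Convert to SI: T = 244.6 days = 2.11334e+07 s; a = 1.703 Gm = 1.703e+09 m.
GM = 4π² · a³ / T².
GM = 4π² · (1.703e+09)³ / (2.11334e+07)² m³/s² ≈ 4.366e+14 m³/s² = 4.366 × 10^14 m³/s².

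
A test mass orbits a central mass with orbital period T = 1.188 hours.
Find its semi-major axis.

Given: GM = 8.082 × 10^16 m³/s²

Convert to SI: T = 1.188 hours = 4276.8 s.
Invert Kepler's third law: a = (GM · T² / (4π²))^(1/3).
Substituting T = 4276.8 s and GM = 8.082e+16 m³/s²:
a = (8.082e+16 · (4276.8)² / (4π²))^(1/3) m
a ≈ 3.346e+07 m = 33.46 Mm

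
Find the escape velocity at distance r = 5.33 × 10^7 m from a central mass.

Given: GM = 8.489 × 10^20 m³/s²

Escape velocity comes from setting total energy to zero: ½v² − GM/r = 0 ⇒ v_esc = √(2GM / r).
v_esc = √(2 · 8.489e+20 / 5.33e+07) m/s ≈ 5.644e+06 m/s = 5644 km/s.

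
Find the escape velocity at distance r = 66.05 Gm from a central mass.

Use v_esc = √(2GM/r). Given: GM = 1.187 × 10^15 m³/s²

Convert to SI: r = 66.05 Gm = 6.605e+10 m.
Escape velocity comes from setting total energy to zero: ½v² − GM/r = 0 ⇒ v_esc = √(2GM / r).
v_esc = √(2 · 1.187e+15 / 6.605e+10) m/s ≈ 189.6 m/s = 189.6 m/s.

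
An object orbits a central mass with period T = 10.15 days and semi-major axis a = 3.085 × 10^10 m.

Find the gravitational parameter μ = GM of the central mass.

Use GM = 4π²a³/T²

Convert to SI: T = 10.15 days = 876960 s.
GM = 4π² · a³ / T².
GM = 4π² · (3.085e+10)³ / (876960)² m³/s² ≈ 1.507e+21 m³/s² = 1.507 × 10^21 m³/s².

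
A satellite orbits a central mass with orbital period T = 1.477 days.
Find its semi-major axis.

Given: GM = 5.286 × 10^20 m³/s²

Convert to SI: T = 1.477 days = 127613 s.
Invert Kepler's third law: a = (GM · T² / (4π²))^(1/3).
Substituting T = 127613 s and GM = 5.286e+20 m³/s²:
a = (5.286e+20 · (127613)² / (4π²))^(1/3) m
a ≈ 6.019e+09 m = 6.019 Gm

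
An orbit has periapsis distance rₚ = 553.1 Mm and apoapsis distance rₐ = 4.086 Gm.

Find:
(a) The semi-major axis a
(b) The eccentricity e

Convert to SI: rₚ = 553.1 Mm = 5.531e+08 m; rₐ = 4.086 Gm = 4.086e+09 m.
(a) a = (rₚ + rₐ) / 2 = (5.531e+08 + 4.086e+09) / 2 ≈ 2.32e+09 m = 2.32 Gm.
(b) e = (rₐ − rₚ) / (rₐ + rₚ) = (4.086e+09 − 5.531e+08) / (4.086e+09 + 5.531e+08) ≈ 0.7615.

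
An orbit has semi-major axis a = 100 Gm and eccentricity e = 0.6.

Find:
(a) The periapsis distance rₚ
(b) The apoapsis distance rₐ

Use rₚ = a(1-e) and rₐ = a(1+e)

Convert to SI: a = 100 Gm = 1e+11 m.
(a) rₚ = a(1 − e) = 1e+11 · (1 − 0.6) = 1e+11 · 0.4 ≈ 4e+10 m = 40 Gm.
(b) rₐ = a(1 + e) = 1e+11 · (1 + 0.6) = 1e+11 · 1.6 ≈ 1.6e+11 m = 160 Gm.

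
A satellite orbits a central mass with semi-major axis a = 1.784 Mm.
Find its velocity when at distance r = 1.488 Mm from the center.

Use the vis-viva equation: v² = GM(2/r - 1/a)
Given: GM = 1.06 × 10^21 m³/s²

Convert to SI: a = 1.784 Mm = 1.784e+06 m; r = 1.488 Mm = 1.488e+06 m.
Vis-viva: v = √(GM · (2/r − 1/a)).
2/r − 1/a = 2/1.488e+06 − 1/1.784e+06 = 7.83548e-07 m⁻¹.
v = √(1.06e+21 · 7.83548e-07) m/s ≈ 2.882e+07 m/s = 2.882e+04 km/s.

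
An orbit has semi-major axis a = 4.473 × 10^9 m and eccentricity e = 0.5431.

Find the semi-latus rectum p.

p = a (1 − e²).
p = 4.473e+09 · (1 − (0.5431)²) = 4.473e+09 · 0.705042 ≈ 3.154e+09 m = 3.154 × 10^9 m.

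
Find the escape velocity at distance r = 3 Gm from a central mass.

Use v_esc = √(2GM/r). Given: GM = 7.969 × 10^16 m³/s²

Convert to SI: r = 3 Gm = 3e+09 m.
Escape velocity comes from setting total energy to zero: ½v² − GM/r = 0 ⇒ v_esc = √(2GM / r).
v_esc = √(2 · 7.969e+16 / 3e+09) m/s ≈ 7289 m/s = 7.289 km/s.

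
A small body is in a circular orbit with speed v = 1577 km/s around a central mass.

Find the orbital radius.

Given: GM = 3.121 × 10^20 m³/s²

Convert to SI: v = 1577 km/s = 1.577e+06 m/s.
For a circular orbit, v² = GM / r, so r = GM / v².
r = 3.121e+20 / (1.577e+06)² m ≈ 1.255e+08 m = 125.5 Mm.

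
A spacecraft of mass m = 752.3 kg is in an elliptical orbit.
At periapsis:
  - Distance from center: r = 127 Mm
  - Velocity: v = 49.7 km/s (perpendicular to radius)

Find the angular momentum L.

Convert to SI: r = 127 Mm = 1.27e+08 m; v = 49.7 km/s = 49700 m/s.
Since v is perpendicular to r, L = m · v · r.
L = 752.3 · 49700 · 1.27e+08 kg·m²/s ≈ 4.748e+15 kg·m²/s.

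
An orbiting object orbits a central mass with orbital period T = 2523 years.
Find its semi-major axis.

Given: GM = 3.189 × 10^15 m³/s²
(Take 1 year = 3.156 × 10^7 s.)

Convert to SI: T = 2523 years = 7.96259e+10 s.
Invert Kepler's third law: a = (GM · T² / (4π²))^(1/3).
Substituting T = 7.96259e+10 s and GM = 3.189e+15 m³/s²:
a = (3.189e+15 · (7.96259e+10)² / (4π²))^(1/3) m
a ≈ 8.001e+11 m = 800.1 Gm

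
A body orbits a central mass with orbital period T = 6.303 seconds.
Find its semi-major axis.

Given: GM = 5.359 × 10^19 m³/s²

Invert Kepler's third law: a = (GM · T² / (4π²))^(1/3).
Substituting T = 6.303 s and GM = 5.359e+19 m³/s²:
a = (5.359e+19 · (6.303)² / (4π²))^(1/3) m
a ≈ 3.778e+06 m = 3.778 Mm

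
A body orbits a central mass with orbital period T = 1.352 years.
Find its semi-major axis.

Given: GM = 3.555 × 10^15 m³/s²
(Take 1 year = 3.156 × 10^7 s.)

Convert to SI: T = 1.352 years = 4.26691e+07 s.
Invert Kepler's third law: a = (GM · T² / (4π²))^(1/3).
Substituting T = 4.26691e+07 s and GM = 3.555e+15 m³/s²:
a = (3.555e+15 · (4.26691e+07)² / (4π²))^(1/3) m
a ≈ 5.473e+09 m = 5.473 Gm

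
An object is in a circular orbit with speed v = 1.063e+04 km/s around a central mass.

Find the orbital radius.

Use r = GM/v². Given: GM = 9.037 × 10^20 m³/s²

Convert to SI: v = 1.063e+04 km/s = 1.063e+07 m/s.
For a circular orbit, v² = GM / r, so r = GM / v².
r = 9.037e+20 / (1.063e+07)² m ≈ 7.998e+06 m = 7.998 × 10^6 m.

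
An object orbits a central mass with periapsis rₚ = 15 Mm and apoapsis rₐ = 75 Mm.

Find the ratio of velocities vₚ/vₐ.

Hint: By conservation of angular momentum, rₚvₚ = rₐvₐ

Convert to SI: rₚ = 15 Mm = 1.5e+07 m; rₐ = 75 Mm = 7.5e+07 m.
Conservation of angular momentum gives rₚvₚ = rₐvₐ, so vₚ/vₐ = rₐ/rₚ.
vₚ/vₐ = 7.5e+07 / 1.5e+07 ≈ 5.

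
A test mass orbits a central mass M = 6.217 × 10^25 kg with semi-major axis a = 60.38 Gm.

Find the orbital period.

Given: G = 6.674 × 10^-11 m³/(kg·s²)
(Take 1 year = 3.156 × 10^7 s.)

Convert to SI: a = 60.38 Gm = 6.038e+10 m.
GM = G · M = 6.674e-11 · 6.217e+25 = 4.14923e+15 m³/s².
Kepler's third law: T = 2π √(a³ / GM).
Substituting a = 6.038e+10 m and GM = 4.14923e+15 m³/s²:
T = 2π √((6.038e+10)³ / 4.14923e+15) s
T ≈ 1.447e+09 s = 45.86 years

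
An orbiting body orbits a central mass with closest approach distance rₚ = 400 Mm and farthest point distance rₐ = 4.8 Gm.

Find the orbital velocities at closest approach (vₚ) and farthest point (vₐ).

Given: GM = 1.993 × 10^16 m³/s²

Convert to SI: rₚ = 400 Mm = 4e+08 m; rₐ = 4.8 Gm = 4.8e+09 m.
Use the vis-viva equation v² = GM(2/r − 1/a) with a = (rₚ + rₐ)/2 = (4e+08 + 4.8e+09)/2 = 2.6e+09 m.
vₚ = √(GM · (2/rₚ − 1/a)) = √(1.993e+16 · (2/4e+08 − 1/2.6e+09)) m/s ≈ 9591 m/s = 9.591 km/s.
vₐ = √(GM · (2/rₐ − 1/a)) = √(1.993e+16 · (2/4.8e+09 − 1/2.6e+09)) m/s ≈ 799.2 m/s = 799.2 m/s.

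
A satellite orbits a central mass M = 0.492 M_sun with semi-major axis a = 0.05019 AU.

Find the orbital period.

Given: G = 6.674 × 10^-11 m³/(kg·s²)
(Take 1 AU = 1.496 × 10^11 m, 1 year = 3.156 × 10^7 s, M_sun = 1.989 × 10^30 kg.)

Convert to SI: a = 0.05019 AU = 7.50842e+09 m; M = 0.492 M_sun = 9.78588e+29 kg.
GM = G · M = 6.674e-11 · 9.78588e+29 = 6.5311e+19 m³/s².
Kepler's third law: T = 2π √(a³ / GM).
Substituting a = 7.50842e+09 m and GM = 6.5311e+19 m³/s²:
T = 2π √((7.50842e+09)³ / 6.5311e+19) s
T ≈ 5.058e+05 s = 0.01603 years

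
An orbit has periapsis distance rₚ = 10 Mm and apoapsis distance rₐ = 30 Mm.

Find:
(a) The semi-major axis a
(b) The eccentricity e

Convert to SI: rₚ = 10 Mm = 1e+07 m; rₐ = 30 Mm = 3e+07 m.
(a) a = (rₚ + rₐ) / 2 = (1e+07 + 3e+07) / 2 ≈ 2e+07 m = 20 Mm.
(b) e = (rₐ − rₚ) / (rₐ + rₚ) = (3e+07 − 1e+07) / (3e+07 + 1e+07) ≈ 0.5.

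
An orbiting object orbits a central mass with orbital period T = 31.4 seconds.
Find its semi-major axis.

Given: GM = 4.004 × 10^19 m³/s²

Invert Kepler's third law: a = (GM · T² / (4π²))^(1/3).
Substituting T = 31.4 s and GM = 4.004e+19 m³/s²:
a = (4.004e+19 · (31.4)² / (4π²))^(1/3) m
a ≈ 1e+07 m = 10 Mm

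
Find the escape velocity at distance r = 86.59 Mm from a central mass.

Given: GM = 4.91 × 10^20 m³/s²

Convert to SI: r = 86.59 Mm = 8.659e+07 m.
Escape velocity comes from setting total energy to zero: ½v² − GM/r = 0 ⇒ v_esc = √(2GM / r).
v_esc = √(2 · 4.91e+20 / 8.659e+07) m/s ≈ 3.368e+06 m/s = 3368 km/s.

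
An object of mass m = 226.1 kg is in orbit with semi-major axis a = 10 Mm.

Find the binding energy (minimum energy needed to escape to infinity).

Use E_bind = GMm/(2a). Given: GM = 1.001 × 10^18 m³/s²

Convert to SI: a = 10 Mm = 1e+07 m.
Total orbital energy is E = −GMm/(2a); binding energy is E_bind = −E = GMm/(2a).
E_bind = 1.001e+18 · 226.1 / (2 · 1e+07) J ≈ 1.132e+13 J = 11.32 TJ.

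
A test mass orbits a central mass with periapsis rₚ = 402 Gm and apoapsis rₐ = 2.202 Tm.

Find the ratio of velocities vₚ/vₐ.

Convert to SI: rₚ = 402 Gm = 4.02e+11 m; rₐ = 2.202 Tm = 2.202e+12 m.
Conservation of angular momentum gives rₚvₚ = rₐvₐ, so vₚ/vₐ = rₐ/rₚ.
vₚ/vₐ = 2.202e+12 / 4.02e+11 ≈ 5.478.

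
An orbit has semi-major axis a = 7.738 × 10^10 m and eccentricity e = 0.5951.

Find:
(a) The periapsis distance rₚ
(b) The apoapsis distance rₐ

(a) rₚ = a(1 − e) = 7.738e+10 · (1 − 0.5951) = 7.738e+10 · 0.4049 ≈ 3.133e+10 m = 3.133 × 10^10 m.
(b) rₐ = a(1 + e) = 7.738e+10 · (1 + 0.5951) = 7.738e+10 · 1.5951 ≈ 1.234e+11 m = 1.234 × 10^11 m.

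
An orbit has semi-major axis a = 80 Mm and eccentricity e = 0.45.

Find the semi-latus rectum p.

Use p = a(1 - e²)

Convert to SI: a = 80 Mm = 8e+07 m.
p = a (1 − e²).
p = 8e+07 · (1 − (0.45)²) = 8e+07 · 0.7975 ≈ 6.38e+07 m = 63.8 Mm.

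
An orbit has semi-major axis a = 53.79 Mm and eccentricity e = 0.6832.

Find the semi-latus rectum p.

Convert to SI: a = 53.79 Mm = 5.379e+07 m.
p = a (1 − e²).
p = 5.379e+07 · (1 − (0.6832)²) = 5.379e+07 · 0.533238 ≈ 2.868e+07 m = 28.68 Mm.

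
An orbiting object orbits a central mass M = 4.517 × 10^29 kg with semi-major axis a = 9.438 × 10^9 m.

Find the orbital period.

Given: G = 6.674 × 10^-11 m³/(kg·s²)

GM = G · M = 6.674e-11 · 4.517e+29 = 3.01465e+19 m³/s².
Kepler's third law: T = 2π √(a³ / GM).
Substituting a = 9.438e+09 m and GM = 3.01465e+19 m³/s²:
T = 2π √((9.438e+09)³ / 3.01465e+19) s
T ≈ 1.049e+06 s = 12.14 days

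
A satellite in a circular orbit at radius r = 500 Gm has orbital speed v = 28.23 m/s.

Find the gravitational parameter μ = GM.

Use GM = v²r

Convert to SI: r = 500 Gm = 5e+11 m.
For a circular orbit v² = GM/r, so GM = v² · r.
GM = (28.23)² · 5e+11 m³/s² ≈ 3.985e+14 m³/s² = 3.985 × 10^14 m³/s².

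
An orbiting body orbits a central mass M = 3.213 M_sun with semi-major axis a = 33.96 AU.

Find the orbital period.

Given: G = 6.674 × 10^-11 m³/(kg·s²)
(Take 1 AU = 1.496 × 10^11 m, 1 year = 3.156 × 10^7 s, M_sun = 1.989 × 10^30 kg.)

Convert to SI: a = 33.96 AU = 5.08042e+12 m; M = 3.213 M_sun = 6.39066e+30 kg.
GM = G · M = 6.674e-11 · 6.39066e+30 = 4.26512e+20 m³/s².
Kepler's third law: T = 2π √(a³ / GM).
Substituting a = 5.08042e+12 m and GM = 4.26512e+20 m³/s²:
T = 2π √((5.08042e+12)³ / 4.26512e+20) s
T ≈ 3.484e+09 s = 110.4 years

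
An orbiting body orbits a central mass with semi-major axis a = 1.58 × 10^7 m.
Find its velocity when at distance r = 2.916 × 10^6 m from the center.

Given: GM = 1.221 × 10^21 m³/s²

Vis-viva: v = √(GM · (2/r − 1/a)).
2/r − 1/a = 2/2.916e+06 − 1/1.58e+07 = 6.2258e-07 m⁻¹.
v = √(1.221e+21 · 6.2258e-07) m/s ≈ 2.757e+07 m/s = 2.757e+04 km/s.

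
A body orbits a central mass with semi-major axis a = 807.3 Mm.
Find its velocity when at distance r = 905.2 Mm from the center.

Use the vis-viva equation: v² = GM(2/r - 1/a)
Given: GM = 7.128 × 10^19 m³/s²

Convert to SI: a = 807.3 Mm = 8.073e+08 m; r = 905.2 Mm = 9.052e+08 m.
Vis-viva: v = √(GM · (2/r − 1/a)).
2/r − 1/a = 2/9.052e+08 − 1/8.073e+08 = 9.7076e-10 m⁻¹.
v = √(7.128e+19 · 9.7076e-10) m/s ≈ 2.631e+05 m/s = 263.1 km/s.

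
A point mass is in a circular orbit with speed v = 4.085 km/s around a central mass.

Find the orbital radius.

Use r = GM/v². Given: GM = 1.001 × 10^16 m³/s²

Convert to SI: v = 4.085 km/s = 4085 m/s.
For a circular orbit, v² = GM / r, so r = GM / v².
r = 1.001e+16 / (4085)² m ≈ 5.999e+08 m = 599.9 Mm.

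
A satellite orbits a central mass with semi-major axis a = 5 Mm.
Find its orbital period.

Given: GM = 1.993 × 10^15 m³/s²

Convert to SI: a = 5 Mm = 5e+06 m.
Kepler's third law: T = 2π √(a³ / GM).
Substituting a = 5e+06 m and GM = 1.993e+15 m³/s²:
T = 2π √((5e+06)³ / 1.993e+15) s
T ≈ 1574 s = 26.23 minutes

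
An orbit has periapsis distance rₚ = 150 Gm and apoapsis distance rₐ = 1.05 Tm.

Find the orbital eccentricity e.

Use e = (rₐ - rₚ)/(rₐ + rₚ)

Convert to SI: rₚ = 150 Gm = 1.5e+11 m; rₐ = 1.05 Tm = 1.05e+12 m.
e = (rₐ − rₚ) / (rₐ + rₚ).
e = (1.05e+12 − 1.5e+11) / (1.05e+12 + 1.5e+11) = 9e+11 / 1.2e+12 ≈ 0.75.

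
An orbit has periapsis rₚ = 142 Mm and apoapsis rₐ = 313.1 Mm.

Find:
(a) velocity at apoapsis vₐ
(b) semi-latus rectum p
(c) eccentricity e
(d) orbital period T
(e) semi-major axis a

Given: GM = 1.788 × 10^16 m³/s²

Convert to SI: rₚ = 142 Mm = 1.42e+08 m; rₐ = 313.1 Mm = 3.131e+08 m.
(a) With a = (rₚ + rₐ)/2 = 2.2755e+08 m, vₐ = √(GM (2/rₐ − 1/a)) = √(1.788e+16 · (2/3.131e+08 − 1/2.2755e+08)) m/s ≈ 5970 m/s
(b) From a = (rₚ + rₐ)/2 = 2.2755e+08 m and e = (rₐ − rₚ)/(rₐ + rₚ) = 0.375961, p = a(1 − e²) = 2.2755e+08 · (1 − (0.375961)²) ≈ 1.954e+08 m
(c) e = (rₐ − rₚ)/(rₐ + rₚ) = (3.131e+08 − 1.42e+08)/(3.131e+08 + 1.42e+08) ≈ 0.376
(d) With a = (rₚ + rₐ)/2 = 2.2755e+08 m, T = 2π √(a³/GM) = 2π √((2.2755e+08)³/1.788e+16) s ≈ 1.613e+05 s
(e) a = (rₚ + rₐ)/2 = (1.42e+08 + 3.131e+08)/2 ≈ 2.276e+08 m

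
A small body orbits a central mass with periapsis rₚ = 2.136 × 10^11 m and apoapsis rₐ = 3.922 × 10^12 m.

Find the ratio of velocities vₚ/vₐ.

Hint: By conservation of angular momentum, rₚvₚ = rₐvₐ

Conservation of angular momentum gives rₚvₚ = rₐvₐ, so vₚ/vₐ = rₐ/rₚ.
vₚ/vₐ = 3.922e+12 / 2.136e+11 ≈ 18.36.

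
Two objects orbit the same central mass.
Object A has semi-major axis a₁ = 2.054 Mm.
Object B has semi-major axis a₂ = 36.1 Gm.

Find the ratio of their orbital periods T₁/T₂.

Convert to SI: a₁ = 2.054 Mm = 2.054e+06 m; a₂ = 36.1 Gm = 3.61e+10 m.
From Kepler's third law, (T₁/T₂)² = (a₁/a₂)³, so T₁/T₂ = (a₁/a₂)^(3/2).
a₁/a₂ = 2.054e+06 / 3.61e+10 = 5.68975e-05.
T₁/T₂ = (5.68975e-05)^(3/2) ≈ 4.292e-07.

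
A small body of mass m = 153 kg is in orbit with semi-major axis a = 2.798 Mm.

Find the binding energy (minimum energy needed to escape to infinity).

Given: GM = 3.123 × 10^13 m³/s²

Convert to SI: a = 2.798 Mm = 2.798e+06 m.
Total orbital energy is E = −GMm/(2a); binding energy is E_bind = −E = GMm/(2a).
E_bind = 3.123e+13 · 153 / (2 · 2.798e+06) J ≈ 8.539e+08 J = 853.9 MJ.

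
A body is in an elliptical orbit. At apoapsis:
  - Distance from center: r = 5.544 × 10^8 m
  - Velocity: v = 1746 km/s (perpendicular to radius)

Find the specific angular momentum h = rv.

Convert to SI: v = 1746 km/s = 1.746e+06 m/s.
With v perpendicular to r, h = r · v.
h = 5.544e+08 · 1.746e+06 m²/s ≈ 9.68e+14 m²/s.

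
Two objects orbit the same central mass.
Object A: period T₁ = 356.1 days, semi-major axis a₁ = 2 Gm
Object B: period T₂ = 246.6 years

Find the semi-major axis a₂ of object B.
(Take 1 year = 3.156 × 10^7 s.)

Convert to SI: T₁ = 356.1 days = 3.0767e+07 s; a₁ = 2 Gm = 2e+09 m; T₂ = 246.6 years = 7.7827e+09 s.
Kepler's third law: (T₁/T₂)² = (a₁/a₂)³ ⇒ a₂ = a₁ · (T₂/T₁)^(2/3).
T₂/T₁ = 7.7827e+09 / 3.0767e+07 = 252.956.
a₂ = 2e+09 · (252.956)^(2/3) m ≈ 7.999e+10 m = 79.99 Gm.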